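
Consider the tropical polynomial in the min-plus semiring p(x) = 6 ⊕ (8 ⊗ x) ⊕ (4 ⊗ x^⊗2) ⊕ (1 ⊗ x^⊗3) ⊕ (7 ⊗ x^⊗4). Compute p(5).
p(5) = 6

A tropical monomial a ⊗ x^⊗i evaluates to a + i · x. Evaluating each term at x = 5:
  Term 0 contributes 6 + 0 · 5 = 6
  Term 1 contributes 8 + 1 · 5 = 13
  Term 2 contributes 4 + 2 · 5 = 14
  Term 3 contributes 1 + 3 · 5 = 16
  Term 4 contributes 7 + 4 · 5 = 27
p(5) = ⊕ of these = min[6, 13, 14, 16, 27] = 6.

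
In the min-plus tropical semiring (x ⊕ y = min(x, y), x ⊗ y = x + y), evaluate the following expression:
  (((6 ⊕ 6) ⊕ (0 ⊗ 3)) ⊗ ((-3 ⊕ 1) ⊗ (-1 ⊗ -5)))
(((6 ⊕ 6) ⊕ (0 ⊗ 3)) ⊗ ((-3 ⊕ 1) ⊗ (-1 ⊗ -5))) = -6

Expand innermost to outermost. Recall ⊕ takes the minimum of its arguments and ⊗ takes their sum. Working out the expression (((6 ⊕ 6) ⊕ (0 ⊗ 3)) ⊗ ((-3 ⊕ 1) ⊗ (-1 ⊗ -5))) gives -6.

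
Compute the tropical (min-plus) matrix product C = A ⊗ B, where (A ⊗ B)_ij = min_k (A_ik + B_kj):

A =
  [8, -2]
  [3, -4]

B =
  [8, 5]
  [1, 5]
A ⊗ B =
  [-1, 3]
  [-3, 1]

Apply the min-plus product entry-by-entry:
  C[0][0] = min over k of (A[0][0] + B[0][0] = 8 + 8 = 16, A[0][1] + B[1][0] = -2 + 1 = -1) = -1 (attained at k = 1)
  C[0][1] = min over k of (A[0][0] + B[0][1] = 8 + 5 = 13, A[0][1] + B[1][1] = -2 + 5 = 3) = 3 (attained at k = 1)
  C[1][0] = min over k of (A[1][0] + B[0][0] = 3 + 8 = 11, A[1][1] + B[1][0] = -4 + 1 = -3) = -3 (attained at k = 1)
  C[1][1] = min over k of (A[1][0] + B[0][1] = 3 + 5 = 8, A[1][1] + B[1][1] = -4 + 5 = 1) = 1 (attained at k = 1)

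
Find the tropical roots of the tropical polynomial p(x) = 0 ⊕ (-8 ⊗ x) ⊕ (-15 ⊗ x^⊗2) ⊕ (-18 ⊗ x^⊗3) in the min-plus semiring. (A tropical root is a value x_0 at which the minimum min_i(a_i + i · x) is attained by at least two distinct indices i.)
Roots: {3, 7, 8}

Each tropical root is a break point of the lower envelope of the lines y = a_i + i · x (there are 4 lines, with slopes 0, 1, ..., 3). Only the lines that attain the minimum somewhere contribute to roots; other lines are dominated. Here the surviving (envelope) indices are i = 3, i = 2, i = 1, i = 0.
Intersections between consecutive envelope lines give the roots: for adjacent envelope indices i < j the intersection is x = (a_i − a_j) / (j − i). Reading off the sorted break points: {3, 7, 8}.
Verification: at each break x_0, at least two indices attain the minimum of min_i(a_i + i · x_0).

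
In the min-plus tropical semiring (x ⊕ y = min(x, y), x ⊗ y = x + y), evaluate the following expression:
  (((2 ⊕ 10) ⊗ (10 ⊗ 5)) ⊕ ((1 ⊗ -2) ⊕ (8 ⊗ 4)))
(((2 ⊕ 10) ⊗ (10 ⊗ 5)) ⊕ ((1 ⊗ -2) ⊕ (8 ⊗ 4))) = -1

Expand innermost to outermost. Recall ⊕ takes the minimum of its arguments and ⊗ takes their sum. Working out the expression (((2 ⊕ 10) ⊗ (10 ⊗ 5)) ⊕ ((1 ⊗ -2) ⊕ (8 ⊗ 4))) gives -1.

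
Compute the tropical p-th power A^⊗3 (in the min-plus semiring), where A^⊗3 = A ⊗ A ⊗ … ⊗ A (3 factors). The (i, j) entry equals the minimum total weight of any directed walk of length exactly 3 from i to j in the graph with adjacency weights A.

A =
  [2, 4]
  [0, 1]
A^⊗3 =
  [5, 6]
  [2, 3]

Each entry (A^⊗3)_ij equals the minimum over all length-3 walks i = v_0 → v_1 → … → v_3 = j of Σ_t A[v_t][v_{t+1}]. For example, for (i, j) = (0, 1) we minimise over 4 possible intermediate vertex sequences; the minimum is 6, attained along the walk 0 → 1 → 1 → 1.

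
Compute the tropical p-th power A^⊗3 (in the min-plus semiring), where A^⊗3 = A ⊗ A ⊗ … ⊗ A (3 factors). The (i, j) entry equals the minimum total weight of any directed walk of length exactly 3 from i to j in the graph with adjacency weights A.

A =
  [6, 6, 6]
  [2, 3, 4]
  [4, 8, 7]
A^⊗3 =
  [11, 12, 13]
  [8, 9, 10]
  [12, 13, 14]

Each entry (A^⊗3)_ij equals the minimum over all length-3 walks i = v_0 → v_1 → … → v_3 = j of Σ_t A[v_t][v_{t+1}]. For example, for (i, j) = (0, 2) we minimise over 9 possible intermediate vertex sequences; the minimum is 13, attained along the walk 0 → 1 → 1 → 2.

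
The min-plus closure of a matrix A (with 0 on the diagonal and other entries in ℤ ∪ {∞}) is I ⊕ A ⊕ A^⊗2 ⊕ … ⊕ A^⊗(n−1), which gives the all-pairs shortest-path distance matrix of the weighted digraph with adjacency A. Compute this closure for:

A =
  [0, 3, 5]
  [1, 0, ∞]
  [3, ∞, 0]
Closure =
  [0, 3, 5]
  [1, 0, 6]
  [3, 6, 0]

This is the Floyd-Warshall all-pairs shortest-path computation. For each intermediate vertex k = 0, 1, …, 2, update dist[i][j] ← min(dist[i][j], dist[i][k] + dist[k][j]). The final matrix gives, for each (i, j), the minimum total weight of any directed path from i to j (possibly empty when i = j).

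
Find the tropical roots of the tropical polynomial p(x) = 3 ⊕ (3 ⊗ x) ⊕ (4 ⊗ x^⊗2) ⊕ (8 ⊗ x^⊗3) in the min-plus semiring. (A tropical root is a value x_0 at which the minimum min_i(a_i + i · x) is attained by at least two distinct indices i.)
Roots: {-4, -1, 0}

Each tropical root is a break point of the lower envelope of the lines y = a_i + i · x (there are 4 lines, with slopes 0, 1, ..., 3). Only the lines that attain the minimum somewhere contribute to roots; other lines are dominated. Here the surviving (envelope) indices are i = 3, i = 2, i = 1, i = 0.
Intersections between consecutive envelope lines give the roots: for adjacent envelope indices i < j the intersection is x = (a_i − a_j) / (j − i). Reading off the sorted break points: {-4, -1, 0}.
Verification: at each break x_0, at least two indices attain the minimum of min_i(a_i + i · x_0).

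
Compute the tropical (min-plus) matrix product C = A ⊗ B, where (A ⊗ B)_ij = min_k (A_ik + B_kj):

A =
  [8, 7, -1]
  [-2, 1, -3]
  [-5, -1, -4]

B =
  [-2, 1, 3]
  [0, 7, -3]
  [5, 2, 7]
A ⊗ B =
  [4, 1, 4]
  [-4, -1, -2]
  [-7, -4, -4]

Apply the min-plus product entry-by-entry:
  C[0][0] = min over k of (A[0][0] + B[0][0] = 8 + -2 = 6, A[0][1] + B[1][0] = 7 + 0 = 7, A[0][2] + B[2][0] = -1 + 5 = 4) = 4 (attained at k = 2)
  C[0][1] = min over k of (A[0][0] + B[0][1] = 8 + 1 = 9, A[0][1] + B[1][1] = 7 + 7 = 14, A[0][2] + B[2][1] = -1 + 2 = 1) = 1 (attained at k = 2)
  C[0][2] = min over k of (A[0][0] + B[0][2] = 8 + 3 = 11, A[0][1] + B[1][2] = 7 + -3 = 4, A[0][2] + B[2][2] = -1 + 7 = 6) = 4 (attained at k = 1)
  C[1][0] = min over k of (A[1][0] + B[0][0] = -2 + -2 = -4, A[1][1] + B[1][0] = 1 + 0 = 1, A[1][2] + B[2][0] = -3 + 5 = 2) = -4 (attained at k = 0)
  C[1][1] = min over k of (A[1][0] + B[0][1] = -2 + 1 = -1, A[1][1] + B[1][1] = 1 + 7 = 8, A[1][2] + B[2][1] = -3 + 2 = -1) = -1 (attained at k = 0)
  C[1][2] = min over k of (A[1][0] + B[0][2] = -2 + 3 = 1, A[1][1] + B[1][2] = 1 + -3 = -2, A[1][2] + B[2][2] = -3 + 7 = 4) = -2 (attained at k = 1)
  C[2][0] = min over k of (A[2][0] + B[0][0] = -5 + -2 = -7, A[2][1] + B[1][0] = -1 + 0 = -1, A[2][2] + B[2][0] = -4 + 5 = 1) = -7 (attained at k = 0)
  C[2][1] = min over k of (A[2][0] + B[0][1] = -5 + 1 = -4, A[2][1] + B[1][1] = -1 + 7 = 6, A[2][2] + B[2][1] = -4 + 2 = -2) = -4 (attained at k = 0)
  C[2][2] = min over k of (A[2][0] + B[0][2] = -5 + 3 = -2, A[2][1] + B[1][2] = -1 + -3 = -4, A[2][2] + B[2][2] = -4 + 7 = 3) = -4 (attained at k = 1)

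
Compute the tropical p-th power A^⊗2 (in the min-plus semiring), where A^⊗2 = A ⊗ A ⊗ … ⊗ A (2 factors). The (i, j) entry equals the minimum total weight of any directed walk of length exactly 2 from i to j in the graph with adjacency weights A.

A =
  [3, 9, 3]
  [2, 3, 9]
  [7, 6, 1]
A^⊗2 =
  [6, 9, 4]
  [5, 6, 5]
  [8, 7, 2]

Each entry (A^⊗2)_ij equals the minimum over all length-2 walks i = v_0 → v_1 → … → v_2 = j of Σ_t A[v_t][v_{t+1}]. For example, for (i, j) = (0, 2) we minimise over 3 possible intermediate vertex sequences; the minimum is 4, attained along the walk 0 → 2 → 2.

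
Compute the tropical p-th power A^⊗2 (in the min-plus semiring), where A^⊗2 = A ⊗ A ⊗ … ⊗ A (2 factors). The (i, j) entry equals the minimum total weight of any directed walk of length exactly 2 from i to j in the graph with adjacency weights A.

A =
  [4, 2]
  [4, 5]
A^⊗2 =
  [6, 6]
  [8, 6]

Each entry (A^⊗2)_ij equals the minimum over all length-2 walks i = v_0 → v_1 → … → v_2 = j of Σ_t A[v_t][v_{t+1}]. For example, for (i, j) = (0, 1) we minimise over 2 possible intermediate vertex sequences; the minimum is 6, attained along the walk 0 → 0 → 1.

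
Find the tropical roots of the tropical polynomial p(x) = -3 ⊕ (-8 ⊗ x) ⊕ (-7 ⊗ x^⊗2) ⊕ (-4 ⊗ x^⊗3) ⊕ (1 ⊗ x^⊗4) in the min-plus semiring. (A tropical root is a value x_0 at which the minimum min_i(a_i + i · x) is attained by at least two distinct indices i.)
Roots: {-5, -3, -1, 5}

Each tropical root is a break point of the lower envelope of the lines y = a_i + i · x (there are 5 lines, with slopes 0, 1, ..., 4). Only the lines that attain the minimum somewhere contribute to roots; other lines are dominated. Here the surviving (envelope) indices are i = 4, i = 3, i = 2, i = 1, i = 0.
Intersections between consecutive envelope lines give the roots: for adjacent envelope indices i < j the intersection is x = (a_i − a_j) / (j − i). Reading off the sorted break points: {-5, -3, -1, 5}.
Verification: at each break x_0, at least two indices attain the minimum of min_i(a_i + i · x_0).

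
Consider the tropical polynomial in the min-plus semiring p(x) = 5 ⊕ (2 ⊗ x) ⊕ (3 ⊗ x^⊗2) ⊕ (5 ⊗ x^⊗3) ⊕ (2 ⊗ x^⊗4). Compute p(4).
p(4) = 5

A tropical monomial a ⊗ x^⊗i evaluates to a + i · x. Evaluating each term at x = 4:
  Term 0 contributes 5 + 0 · 4 = 5
  Term 1 contributes 2 + 1 · 4 = 6
  Term 2 contributes 3 + 2 · 4 = 11
  Term 3 contributes 5 + 3 · 4 = 17
  Term 4 contributes 2 + 4 · 4 = 18
p(4) = ⊕ of these = min[5, 6, 11, 17, 18] = 5.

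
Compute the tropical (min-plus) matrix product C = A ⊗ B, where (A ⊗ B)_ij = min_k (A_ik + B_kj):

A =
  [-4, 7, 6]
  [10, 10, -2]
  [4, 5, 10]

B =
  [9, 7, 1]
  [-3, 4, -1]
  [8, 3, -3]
A ⊗ B =
  [4, 3, -3]
  [6, 1, -5]
  [2, 9, 4]

Apply the min-plus product entry-by-entry:
  C[0][0] = min over k of (A[0][0] + B[0][0] = -4 + 9 = 5, A[0][1] + B[1][0] = 7 + -3 = 4, A[0][2] + B[2][0] = 6 + 8 = 14) = 4 (attained at k = 1)
  C[0][1] = min over k of (A[0][0] + B[0][1] = -4 + 7 = 3, A[0][1] + B[1][1] = 7 + 4 = 11, A[0][2] + B[2][1] = 6 + 3 = 9) = 3 (attained at k = 0)
  C[0][2] = min over k of (A[0][0] + B[0][2] = -4 + 1 = -3, A[0][1] + B[1][2] = 7 + -1 = 6, A[0][2] + B[2][2] = 6 + -3 = 3) = -3 (attained at k = 0)
  C[1][0] = min over k of (A[1][0] + B[0][0] = 10 + 9 = 19, A[1][1] + B[1][0] = 10 + -3 = 7, A[1][2] + B[2][0] = -2 + 8 = 6) = 6 (attained at k = 2)
  C[1][1] = min over k of (A[1][0] + B[0][1] = 10 + 7 = 17, A[1][1] + B[1][1] = 10 + 4 = 14, A[1][2] + B[2][1] = -2 + 3 = 1) = 1 (attained at k = 2)
  C[1][2] = min over k of (A[1][0] + B[0][2] = 10 + 1 = 11, A[1][1] + B[1][2] = 10 + -1 = 9, A[1][2] + B[2][2] = -2 + -3 = -5) = -5 (attained at k = 2)
  C[2][0] = min over k of (A[2][0] + B[0][0] = 4 + 9 = 13, A[2][1] + B[1][0] = 5 + -3 = 2, A[2][2] + B[2][0] = 10 + 8 = 18) = 2 (attained at k = 1)
  C[2][1] = min over k of (A[2][0] + B[0][1] = 4 + 7 = 11, A[2][1] + B[1][1] = 5 + 4 = 9, A[2][2] + B[2][1] = 10 + 3 = 13) = 9 (attained at k = 1)
  C[2][2] = min over k of (A[2][0] + B[0][2] = 4 + 1 = 5, A[2][1] + B[1][2] = 5 + -1 = 4, A[2][2] + B[2][2] = 10 + -3 = 7) = 4 (attained at k = 1)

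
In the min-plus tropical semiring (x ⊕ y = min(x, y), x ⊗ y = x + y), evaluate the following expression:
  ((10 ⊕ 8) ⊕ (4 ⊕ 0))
((10 ⊕ 8) ⊕ (4 ⊕ 0)) = 0

Expand innermost to outermost. Recall ⊕ takes the minimum of its arguments and ⊗ takes their sum. Working out the expression ((10 ⊕ 8) ⊕ (4 ⊕ 0)) gives 0.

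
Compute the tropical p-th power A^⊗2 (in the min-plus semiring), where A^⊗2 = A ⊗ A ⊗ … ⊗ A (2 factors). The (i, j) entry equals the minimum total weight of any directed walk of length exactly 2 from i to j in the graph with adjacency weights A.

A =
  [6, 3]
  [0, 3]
A^⊗2 =
  [3, 6]
  [3, 3]

Each entry (A^⊗2)_ij equals the minimum over all length-2 walks i = v_0 → v_1 → … → v_2 = j of Σ_t A[v_t][v_{t+1}]. For example, for (i, j) = (0, 1) we minimise over 2 possible intermediate vertex sequences; the minimum is 6, attained along the walk 0 → 1 → 1.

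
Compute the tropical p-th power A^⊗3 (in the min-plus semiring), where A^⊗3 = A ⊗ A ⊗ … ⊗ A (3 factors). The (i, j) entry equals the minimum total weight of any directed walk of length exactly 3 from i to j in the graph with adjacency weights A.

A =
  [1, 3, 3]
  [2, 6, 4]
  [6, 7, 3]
A^⊗3 =
  [3, 5, 5]
  [4, 6, 6]
  [8, 10, 9]

Each entry (A^⊗3)_ij equals the minimum over all length-3 walks i = v_0 → v_1 → … → v_3 = j of Σ_t A[v_t][v_{t+1}]. For example, for (i, j) = (0, 2) we minimise over 9 possible intermediate vertex sequences; the minimum is 5, attained along the walk 0 → 0 → 0 → 2.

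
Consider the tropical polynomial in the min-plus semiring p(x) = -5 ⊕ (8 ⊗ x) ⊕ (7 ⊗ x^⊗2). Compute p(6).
p(6) = -5

A tropical monomial a ⊗ x^⊗i evaluates to a + i · x. Evaluating each term at x = 6:
  Term 0 contributes -5 + 0 · 6 = -5
  Term 1 contributes 8 + 1 · 6 = 14
  Term 2 contributes 7 + 2 · 6 = 19
p(6) = ⊕ of these = min[-5, 14, 19] = -5.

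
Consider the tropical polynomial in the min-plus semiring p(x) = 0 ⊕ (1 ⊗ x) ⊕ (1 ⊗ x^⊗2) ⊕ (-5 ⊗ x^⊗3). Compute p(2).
p(2) = 0

A tropical monomial a ⊗ x^⊗i evaluates to a + i · x. Evaluating each term at x = 2:
  Term 0 contributes 0 + 0 · 2 = 0
  Term 1 contributes 1 + 1 · 2 = 3
  Term 2 contributes 1 + 2 · 2 = 5
  Term 3 contributes -5 + 3 · 2 = 1
p(2) = ⊕ of these = min[0, 3, 5, 1] = 0.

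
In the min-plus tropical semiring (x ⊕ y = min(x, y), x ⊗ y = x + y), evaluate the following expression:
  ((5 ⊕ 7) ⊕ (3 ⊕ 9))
((5 ⊕ 7) ⊕ (3 ⊕ 9)) = 3

Expand innermost to outermost. Recall ⊕ takes the minimum of its arguments and ⊗ takes their sum. Working out the expression ((5 ⊕ 7) ⊕ (3 ⊕ 9)) gives 3.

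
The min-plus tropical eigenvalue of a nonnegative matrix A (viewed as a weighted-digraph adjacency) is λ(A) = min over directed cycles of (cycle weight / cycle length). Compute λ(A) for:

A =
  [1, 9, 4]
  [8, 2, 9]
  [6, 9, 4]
λ(A) = 1

Enumerate directed cycles and compute their means (weight / length). Sample:
  cycle 0 → 0: weight = 1, length = 1, mean = 1/1 ≈ 1.000
  cycle 1 → 1: weight = 2, length = 1, mean = 2/1 ≈ 2.000
  cycle 2 → 2: weight = 4, length = 1, mean = 4/1 ≈ 4.000
  cycle 0 → 1 → 0: weight = 17, length = 2, mean = 17/2 ≈ 8.500
  cycle 0 → 2 → 0: weight = 10, length = 2, mean = 10/2 ≈ 5.000
  cycle 1 → 0 → 1: weight = 17, length = 2, mean = 17/2 ≈ 8.500
Minimum mean = 1.000, attained e.g. along the cycle 0 → 0 with weight 1 and length 1. So λ(A) = 1/1 = 1.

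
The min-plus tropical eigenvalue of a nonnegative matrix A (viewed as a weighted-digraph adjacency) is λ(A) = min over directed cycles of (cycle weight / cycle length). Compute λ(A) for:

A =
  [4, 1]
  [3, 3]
λ(A) = 2

Enumerate directed cycles and compute their means (weight / length). Sample:
  cycle 0 → 0: weight = 4, length = 1, mean = 4/1 ≈ 4.000
  cycle 1 → 1: weight = 3, length = 1, mean = 3/1 ≈ 3.000
  cycle 0 → 1 → 0: weight = 4, length = 2, mean = 4/2 ≈ 2.000
  cycle 1 → 0 → 1: weight = 4, length = 2, mean = 4/2 ≈ 2.000
Minimum mean = 2.000, attained e.g. along the cycle 0 → 1 → 0 with weight 4 and length 2. So λ(A) = 4/2 = 2.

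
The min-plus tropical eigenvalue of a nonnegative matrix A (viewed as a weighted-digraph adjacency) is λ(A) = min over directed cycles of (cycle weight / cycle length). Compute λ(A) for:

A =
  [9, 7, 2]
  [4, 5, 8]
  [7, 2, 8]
λ(A) = 8/3

Enumerate directed cycles and compute their means (weight / length). Sample:
  cycle 0 → 0: weight = 9, length = 1, mean = 9/1 ≈ 9.000
  cycle 1 → 1: weight = 5, length = 1, mean = 5/1 ≈ 5.000
  cycle 2 → 2: weight = 8, length = 1, mean = 8/1 ≈ 8.000
  cycle 0 → 1 → 0: weight = 11, length = 2, mean = 11/2 ≈ 5.500
  cycle 0 → 2 → 0: weight = 9, length = 2, mean = 9/2 ≈ 4.500
  cycle 1 → 0 → 1: weight = 11, length = 2, mean = 11/2 ≈ 5.500
Minimum mean = 2.667, attained e.g. along the cycle 0 → 2 → 1 → 0 with weight 8 and length 3. So λ(A) = 8/3 = 8/3.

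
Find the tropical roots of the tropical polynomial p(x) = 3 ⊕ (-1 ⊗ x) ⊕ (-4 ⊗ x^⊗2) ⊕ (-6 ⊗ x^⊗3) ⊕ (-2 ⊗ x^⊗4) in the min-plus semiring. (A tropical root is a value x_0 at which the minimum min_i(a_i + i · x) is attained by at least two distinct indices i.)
Roots: {-4, 2, 3, 4}

Each tropical root is a break point of the lower envelope of the lines y = a_i + i · x (there are 5 lines, with slopes 0, 1, ..., 4). Only the lines that attain the minimum somewhere contribute to roots; other lines are dominated. Here the surviving (envelope) indices are i = 4, i = 3, i = 2, i = 1, i = 0.
Intersections between consecutive envelope lines give the roots: for adjacent envelope indices i < j the intersection is x = (a_i − a_j) / (j − i). Reading off the sorted break points: {-4, 2, 3, 4}.
Verification: at each break x_0, at least two indices attain the minimum of min_i(a_i + i · x_0).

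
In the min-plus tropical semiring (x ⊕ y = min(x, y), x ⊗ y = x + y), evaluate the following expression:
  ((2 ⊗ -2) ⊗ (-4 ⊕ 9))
((2 ⊗ -2) ⊗ (-4 ⊕ 9)) = -4

Expand innermost to outermost. Recall ⊕ takes the minimum of its arguments and ⊗ takes their sum. Working out the expression ((2 ⊗ -2) ⊗ (-4 ⊕ 9)) gives -4.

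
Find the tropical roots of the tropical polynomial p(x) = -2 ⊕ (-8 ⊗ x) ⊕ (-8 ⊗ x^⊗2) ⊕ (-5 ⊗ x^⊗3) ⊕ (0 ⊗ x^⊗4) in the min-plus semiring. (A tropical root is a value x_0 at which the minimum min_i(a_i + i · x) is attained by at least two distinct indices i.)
Roots: {-5, -3, 0, 6}

Each tropical root is a break point of the lower envelope of the lines y = a_i + i · x (there are 5 lines, with slopes 0, 1, ..., 4). Only the lines that attain the minimum somewhere contribute to roots; other lines are dominated. Here the surviving (envelope) indices are i = 4, i = 3, i = 2, i = 1, i = 0.
Intersections between consecutive envelope lines give the roots: for adjacent envelope indices i < j the intersection is x = (a_i − a_j) / (j − i). Reading off the sorted break points: {-5, -3, 0, 6}.
Verification: at each break x_0, at least two indices attain the minimum of min_i(a_i + i · x_0).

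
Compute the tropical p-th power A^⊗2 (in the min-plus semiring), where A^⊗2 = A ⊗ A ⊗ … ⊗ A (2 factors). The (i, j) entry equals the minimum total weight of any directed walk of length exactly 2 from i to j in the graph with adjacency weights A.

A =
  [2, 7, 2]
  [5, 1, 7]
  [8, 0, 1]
A^⊗2 =
  [4, 2, 3]
  [6, 2, 7]
  [5, 1, 2]

Each entry (A^⊗2)_ij equals the minimum over all length-2 walks i = v_0 → v_1 → … → v_2 = j of Σ_t A[v_t][v_{t+1}]. For example, for (i, j) = (0, 2) we minimise over 3 possible intermediate vertex sequences; the minimum is 3, attained along the walk 0 → 2 → 2.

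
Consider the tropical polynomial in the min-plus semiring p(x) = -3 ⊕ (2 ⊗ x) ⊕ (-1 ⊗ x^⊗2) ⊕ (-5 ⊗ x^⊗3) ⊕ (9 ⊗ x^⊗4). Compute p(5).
p(5) = -3

A tropical monomial a ⊗ x^⊗i evaluates to a + i · x. Evaluating each term at x = 5:
  Term 0 contributes -3 + 0 · 5 = -3
  Term 1 contributes 2 + 1 · 5 = 7
  Term 2 contributes -1 + 2 · 5 = 9
  Term 3 contributes -5 + 3 · 5 = 10
  Term 4 contributes 9 + 4 · 5 = 29
p(5) = ⊕ of these = min[-3, 7, 9, 10, 29] = -3.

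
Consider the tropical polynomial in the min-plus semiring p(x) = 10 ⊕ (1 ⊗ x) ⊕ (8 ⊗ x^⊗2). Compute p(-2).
p(-2) = -1

A tropical monomial a ⊗ x^⊗i evaluates to a + i · x. Evaluating each term at x = -2:
  Term 0 contributes 10 + 0 · -2 = 10
  Term 1 contributes 1 + 1 · -2 = -1
  Term 2 contributes 8 + 2 · -2 = 4
p(-2) = ⊕ of these = min[10, -1, 4] = -1.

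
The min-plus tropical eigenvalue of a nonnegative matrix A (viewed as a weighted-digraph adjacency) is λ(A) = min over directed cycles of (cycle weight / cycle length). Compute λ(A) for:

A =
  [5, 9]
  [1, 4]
λ(A) = 4

Enumerate directed cycles and compute their means (weight / length). Sample:
  cycle 0 → 0: weight = 5, length = 1, mean = 5/1 ≈ 5.000
  cycle 1 → 1: weight = 4, length = 1, mean = 4/1 ≈ 4.000
  cycle 0 → 1 → 0: weight = 10, length = 2, mean = 10/2 ≈ 5.000
  cycle 1 → 0 → 1: weight = 10, length = 2, mean = 10/2 ≈ 5.000
Minimum mean = 4.000, attained e.g. along the cycle 1 → 1 with weight 4 and length 1. So λ(A) = 4/1 = 4.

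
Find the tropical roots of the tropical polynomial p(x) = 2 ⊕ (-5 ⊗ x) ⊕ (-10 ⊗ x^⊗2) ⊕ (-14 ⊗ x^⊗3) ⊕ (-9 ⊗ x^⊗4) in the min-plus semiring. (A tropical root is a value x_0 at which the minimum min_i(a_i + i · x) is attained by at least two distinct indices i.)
Roots: {-5, 4, 5, 7}

Each tropical root is a break point of the lower envelope of the lines y = a_i + i · x (there are 5 lines, with slopes 0, 1, ..., 4). Only the lines that attain the minimum somewhere contribute to roots; other lines are dominated. Here the surviving (envelope) indices are i = 4, i = 3, i = 2, i = 1, i = 0.
Intersections between consecutive envelope lines give the roots: for adjacent envelope indices i < j the intersection is x = (a_i − a_j) / (j − i). Reading off the sorted break points: {-5, 4, 5, 7}.
Verification: at each break x_0, at least two indices attain the minimum of min_i(a_i + i · x_0).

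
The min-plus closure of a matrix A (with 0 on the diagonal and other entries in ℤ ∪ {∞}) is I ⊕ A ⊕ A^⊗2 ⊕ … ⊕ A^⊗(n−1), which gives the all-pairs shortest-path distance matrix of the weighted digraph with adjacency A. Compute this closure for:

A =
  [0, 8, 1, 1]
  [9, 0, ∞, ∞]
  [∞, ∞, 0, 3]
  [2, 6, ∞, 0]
Closure =
  [0, 7, 1, 1]
  [9, 0, 10, 10]
  [5, 9, 0, 3]
  [2, 6, 3, 0]

This is the Floyd-Warshall all-pairs shortest-path computation. For each intermediate vertex k = 0, 1, …, 3, update dist[i][j] ← min(dist[i][j], dist[i][k] + dist[k][j]). The final matrix gives, for each (i, j), the minimum total weight of any directed path from i to j (possibly empty when i = j).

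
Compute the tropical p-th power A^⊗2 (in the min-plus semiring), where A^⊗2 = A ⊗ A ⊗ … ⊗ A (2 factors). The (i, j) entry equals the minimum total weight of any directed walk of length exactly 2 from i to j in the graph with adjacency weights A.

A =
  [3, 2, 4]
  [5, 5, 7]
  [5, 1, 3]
A^⊗2 =
  [6, 5, 7]
  [8, 7, 9]
  [6, 4, 6]

Each entry (A^⊗2)_ij equals the minimum over all length-2 walks i = v_0 → v_1 → … → v_2 = j of Σ_t A[v_t][v_{t+1}]. For example, for (i, j) = (0, 2) we minimise over 3 possible intermediate vertex sequences; the minimum is 7, attained along the walk 0 → 0 → 2.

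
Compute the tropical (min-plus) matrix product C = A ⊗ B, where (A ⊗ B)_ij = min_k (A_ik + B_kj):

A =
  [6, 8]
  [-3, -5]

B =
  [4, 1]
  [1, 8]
A ⊗ B =
  [9, 7]
  [-4, -2]

Apply the min-plus product entry-by-entry:
  C[0][0] = min over k of (A[0][0] + B[0][0] = 6 + 4 = 10, A[0][1] + B[1][0] = 8 + 1 = 9) = 9 (attained at k = 1)
  C[0][1] = min over k of (A[0][0] + B[0][1] = 6 + 1 = 7, A[0][1] + B[1][1] = 8 + 8 = 16) = 7 (attained at k = 0)
  C[1][0] = min over k of (A[1][0] + B[0][0] = -3 + 4 = 1, A[1][1] + B[1][0] = -5 + 1 = -4) = -4 (attained at k = 1)
  C[1][1] = min over k of (A[1][0] + B[0][1] = -3 + 1 = -2, A[1][1] + B[1][1] = -5 + 8 = 3) = -2 (attained at k = 0)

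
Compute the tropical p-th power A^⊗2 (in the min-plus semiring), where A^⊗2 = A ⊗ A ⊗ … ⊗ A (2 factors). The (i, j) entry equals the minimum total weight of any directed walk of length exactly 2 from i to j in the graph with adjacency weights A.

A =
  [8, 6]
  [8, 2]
A^⊗2 =
  [14, 8]
  [10, 4]

Each entry (A^⊗2)_ij equals the minimum over all length-2 walks i = v_0 → v_1 → … → v_2 = j of Σ_t A[v_t][v_{t+1}]. For example, for (i, j) = (0, 1) we minimise over 2 possible intermediate vertex sequences; the minimum is 8, attained along the walk 0 → 1 → 1.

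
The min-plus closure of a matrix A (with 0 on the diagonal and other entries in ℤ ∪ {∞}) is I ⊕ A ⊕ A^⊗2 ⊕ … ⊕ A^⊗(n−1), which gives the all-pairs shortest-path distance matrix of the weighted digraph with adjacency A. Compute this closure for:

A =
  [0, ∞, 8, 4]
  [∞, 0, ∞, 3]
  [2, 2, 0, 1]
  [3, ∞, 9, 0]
Closure =
  [0, 10, 8, 4]
  [6, 0, 12, 3]
  [2, 2, 0, 1]
  [3, 11, 9, 0]

This is the Floyd-Warshall all-pairs shortest-path computation. For each intermediate vertex k = 0, 1, …, 3, update dist[i][j] ← min(dist[i][j], dist[i][k] + dist[k][j]). The final matrix gives, for each (i, j), the minimum total weight of any directed path from i to j (possibly empty when i = j).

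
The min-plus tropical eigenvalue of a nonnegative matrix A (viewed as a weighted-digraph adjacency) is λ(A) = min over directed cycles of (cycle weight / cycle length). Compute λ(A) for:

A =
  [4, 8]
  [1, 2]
λ(A) = 2

Enumerate directed cycles and compute their means (weight / length). Sample:
  cycle 0 → 0: weight = 4, length = 1, mean = 4/1 ≈ 4.000
  cycle 1 → 1: weight = 2, length = 1, mean = 2/1 ≈ 2.000
  cycle 0 → 1 → 0: weight = 9, length = 2, mean = 9/2 ≈ 4.500
  cycle 1 → 0 → 1: weight = 9, length = 2, mean = 9/2 ≈ 4.500
Minimum mean = 2.000, attained e.g. along the cycle 1 → 1 with weight 2 and length 1. So λ(A) = 2/1 = 2.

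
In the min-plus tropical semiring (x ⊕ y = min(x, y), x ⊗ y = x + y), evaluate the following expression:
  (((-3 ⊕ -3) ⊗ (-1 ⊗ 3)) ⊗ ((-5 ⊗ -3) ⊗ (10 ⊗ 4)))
(((-3 ⊕ -3) ⊗ (-1 ⊗ 3)) ⊗ ((-5 ⊗ -3) ⊗ (10 ⊗ 4))) = 5

Expand innermost to outermost. Recall ⊕ takes the minimum of its arguments and ⊗ takes their sum. Working out the expression (((-3 ⊕ -3) ⊗ (-1 ⊗ 3)) ⊗ ((-5 ⊗ -3) ⊗ (10 ⊗ 4))) gives 5.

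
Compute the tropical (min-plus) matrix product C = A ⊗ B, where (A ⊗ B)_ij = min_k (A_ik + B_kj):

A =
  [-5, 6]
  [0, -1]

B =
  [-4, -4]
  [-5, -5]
A ⊗ B =
  [-9, -9]
  [-6, -6]

Apply the min-plus product entry-by-entry:
  C[0][0] = min over k of (A[0][0] + B[0][0] = -5 + -4 = -9, A[0][1] + B[1][0] = 6 + -5 = 1) = -9 (attained at k = 0)
  C[0][1] = min over k of (A[0][0] + B[0][1] = -5 + -4 = -9, A[0][1] + B[1][1] = 6 + -5 = 1) = -9 (attained at k = 0)
  C[1][0] = min over k of (A[1][0] + B[0][0] = 0 + -4 = -4, A[1][1] + B[1][0] = -1 + -5 = -6) = -6 (attained at k = 1)
  C[1][1] = min over k of (A[1][0] + B[0][1] = 0 + -4 = -4, A[1][1] + B[1][1] = -1 + -5 = -6) = -6 (attained at k = 1)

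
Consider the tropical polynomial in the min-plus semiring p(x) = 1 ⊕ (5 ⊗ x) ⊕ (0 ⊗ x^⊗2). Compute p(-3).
p(-3) = -6

A tropical monomial a ⊗ x^⊗i evaluates to a + i · x. Evaluating each term at x = -3:
  Term 0 contributes 1 + 0 · -3 = 1
  Term 1 contributes 5 + 1 · -3 = 2
  Term 2 contributes 0 + 2 · -3 = -6
p(-3) = ⊕ of these = min[1, 2, -6] = -6.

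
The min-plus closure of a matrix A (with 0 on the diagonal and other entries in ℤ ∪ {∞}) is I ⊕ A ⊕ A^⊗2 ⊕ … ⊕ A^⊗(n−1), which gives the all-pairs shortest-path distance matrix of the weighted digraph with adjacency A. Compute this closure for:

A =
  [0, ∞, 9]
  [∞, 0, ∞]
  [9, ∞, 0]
Closure =
  [0, ∞, 9]
  [∞, 0, ∞]
  [9, ∞, 0]

This is the Floyd-Warshall all-pairs shortest-path computation. For each intermediate vertex k = 0, 1, …, 2, update dist[i][j] ← min(dist[i][j], dist[i][k] + dist[k][j]). The final matrix gives, for each (i, j), the minimum total weight of any directed path from i to j (possibly empty when i = j).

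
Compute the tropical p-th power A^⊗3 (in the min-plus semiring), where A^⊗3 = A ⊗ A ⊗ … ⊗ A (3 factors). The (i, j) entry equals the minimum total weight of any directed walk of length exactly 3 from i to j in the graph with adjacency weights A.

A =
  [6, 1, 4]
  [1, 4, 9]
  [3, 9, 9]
A^⊗3 =
  [6, 3, 6]
  [3, 6, 9]
  [5, 8, 13]

Each entry (A^⊗3)_ij equals the minimum over all length-3 walks i = v_0 → v_1 → … → v_3 = j of Σ_t A[v_t][v_{t+1}]. For example, for (i, j) = (0, 2) we minimise over 9 possible intermediate vertex sequences; the minimum is 6, attained along the walk 0 → 1 → 0 → 2.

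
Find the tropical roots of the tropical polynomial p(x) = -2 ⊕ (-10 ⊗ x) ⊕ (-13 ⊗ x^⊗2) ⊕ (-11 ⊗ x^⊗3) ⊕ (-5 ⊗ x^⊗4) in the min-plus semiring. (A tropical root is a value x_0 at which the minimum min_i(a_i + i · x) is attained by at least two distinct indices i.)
Roots: {-6, -2, 3, 8}

Each tropical root is a break point of the lower envelope of the lines y = a_i + i · x (there are 5 lines, with slopes 0, 1, ..., 4). Only the lines that attain the minimum somewhere contribute to roots; other lines are dominated. Here the surviving (envelope) indices are i = 4, i = 3, i = 2, i = 1, i = 0.
Intersections between consecutive envelope lines give the roots: for adjacent envelope indices i < j the intersection is x = (a_i − a_j) / (j − i). Reading off the sorted break points: {-6, -2, 3, 8}.
Verification: at each break x_0, at least two indices attain the minimum of min_i(a_i + i · x_0).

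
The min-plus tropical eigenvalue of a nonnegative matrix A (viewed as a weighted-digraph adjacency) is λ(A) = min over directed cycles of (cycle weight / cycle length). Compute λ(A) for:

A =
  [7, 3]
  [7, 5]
λ(A) = 5

Enumerate directed cycles and compute their means (weight / length). Sample:
  cycle 0 → 0: weight = 7, length = 1, mean = 7/1 ≈ 7.000
  cycle 1 → 1: weight = 5, length = 1, mean = 5/1 ≈ 5.000
  cycle 0 → 1 → 0: weight = 10, length = 2, mean = 10/2 ≈ 5.000
  cycle 1 → 0 → 1: weight = 10, length = 2, mean = 10/2 ≈ 5.000
Minimum mean = 5.000, attained e.g. along the cycle 1 → 1 with weight 5 and length 1. So λ(A) = 5/1 = 5.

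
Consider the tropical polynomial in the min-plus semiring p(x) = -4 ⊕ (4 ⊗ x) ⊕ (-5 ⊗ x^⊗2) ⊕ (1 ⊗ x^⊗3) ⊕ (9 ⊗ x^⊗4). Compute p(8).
p(8) = -4

A tropical monomial a ⊗ x^⊗i evaluates to a + i · x. Evaluating each term at x = 8:
  Term 0 contributes -4 + 0 · 8 = -4
  Term 1 contributes 4 + 1 · 8 = 12
  Term 2 contributes -5 + 2 · 8 = 11
  Term 3 contributes 1 + 3 · 8 = 25
  Term 4 contributes 9 + 4 · 8 = 41
p(8) = ⊕ of these = min[-4, 12, 11, 25, 41] = -4.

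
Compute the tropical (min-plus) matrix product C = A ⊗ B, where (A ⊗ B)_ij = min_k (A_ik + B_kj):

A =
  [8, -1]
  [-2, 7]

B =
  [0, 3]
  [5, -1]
A ⊗ B =
  [4, -2]
  [-2, 1]

Apply the min-plus product entry-by-entry:
  C[0][0] = min over k of (A[0][0] + B[0][0] = 8 + 0 = 8, A[0][1] + B[1][0] = -1 + 5 = 4) = 4 (attained at k = 1)
  C[0][1] = min over k of (A[0][0] + B[0][1] = 8 + 3 = 11, A[0][1] + B[1][1] = -1 + -1 = -2) = -2 (attained at k = 1)
  C[1][0] = min over k of (A[1][0] + B[0][0] = -2 + 0 = -2, A[1][1] + B[1][0] = 7 + 5 = 12) = -2 (attained at k = 0)
  C[1][1] = min over k of (A[1][0] + B[0][1] = -2 + 3 = 1, A[1][1] + B[1][1] = 7 + -1 = 6) = 1 (attained at k = 0)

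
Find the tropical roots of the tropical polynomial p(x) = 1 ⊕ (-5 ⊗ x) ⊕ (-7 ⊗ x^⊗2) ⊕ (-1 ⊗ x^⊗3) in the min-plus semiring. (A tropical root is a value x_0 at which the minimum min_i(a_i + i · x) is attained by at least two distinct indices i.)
Roots: {-6, 2, 6}

Each tropical root is a break point of the lower envelope of the lines y = a_i + i · x (there are 4 lines, with slopes 0, 1, ..., 3). Only the lines that attain the minimum somewhere contribute to roots; other lines are dominated. Here the surviving (envelope) indices are i = 3, i = 2, i = 1, i = 0.
Intersections between consecutive envelope lines give the roots: for adjacent envelope indices i < j the intersection is x = (a_i − a_j) / (j − i). Reading off the sorted break points: {-6, 2, 6}.
Verification: at each break x_0, at least two indices attain the minimum of min_i(a_i + i · x_0).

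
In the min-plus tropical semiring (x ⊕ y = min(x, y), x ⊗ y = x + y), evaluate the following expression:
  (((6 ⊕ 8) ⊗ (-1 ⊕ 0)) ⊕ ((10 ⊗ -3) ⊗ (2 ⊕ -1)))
(((6 ⊕ 8) ⊗ (-1 ⊕ 0)) ⊕ ((10 ⊗ -3) ⊗ (2 ⊕ -1))) = 5

Expand innermost to outermost. Recall ⊕ takes the minimum of its arguments and ⊗ takes their sum. Working out the expression (((6 ⊕ 8) ⊗ (-1 ⊕ 0)) ⊕ ((10 ⊗ -3) ⊗ (2 ⊕ -1))) gives 5.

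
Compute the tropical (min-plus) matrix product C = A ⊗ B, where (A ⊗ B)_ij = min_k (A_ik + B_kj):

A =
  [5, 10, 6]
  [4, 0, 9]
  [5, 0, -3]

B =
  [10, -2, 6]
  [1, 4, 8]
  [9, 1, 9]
A ⊗ B =
  [11, 3, 11]
  [1, 2, 8]
  [1, -2, 6]

Apply the min-plus product entry-by-entry:
  C[0][0] = min over k of (A[0][0] + B[0][0] = 5 + 10 = 15, A[0][1] + B[1][0] = 10 + 1 = 11, A[0][2] + B[2][0] = 6 + 9 = 15) = 11 (attained at k = 1)
  C[0][1] = min over k of (A[0][0] + B[0][1] = 5 + -2 = 3, A[0][1] + B[1][1] = 10 + 4 = 14, A[0][2] + B[2][1] = 6 + 1 = 7) = 3 (attained at k = 0)
  C[0][2] = min over k of (A[0][0] + B[0][2] = 5 + 6 = 11, A[0][1] + B[1][2] = 10 + 8 = 18, A[0][2] + B[2][2] = 6 + 9 = 15) = 11 (attained at k = 0)
  C[1][0] = min over k of (A[1][0] + B[0][0] = 4 + 10 = 14, A[1][1] + B[1][0] = 0 + 1 = 1, A[1][2] + B[2][0] = 9 + 9 = 18) = 1 (attained at k = 1)
  C[1][1] = min over k of (A[1][0] + B[0][1] = 4 + -2 = 2, A[1][1] + B[1][1] = 0 + 4 = 4, A[1][2] + B[2][1] = 9 + 1 = 10) = 2 (attained at k = 0)
  C[1][2] = min over k of (A[1][0] + B[0][2] = 4 + 6 = 10, A[1][1] + B[1][2] = 0 + 8 = 8, A[1][2] + B[2][2] = 9 + 9 = 18) = 8 (attained at k = 1)
  C[2][0] = min over k of (A[2][0] + B[0][0] = 5 + 10 = 15, A[2][1] + B[1][0] = 0 + 1 = 1, A[2][2] + B[2][0] = -3 + 9 = 6) = 1 (attained at k = 1)
  C[2][1] = min over k of (A[2][0] + B[0][1] = 5 + -2 = 3, A[2][1] + B[1][1] = 0 + 4 = 4, A[2][2] + B[2][1] = -3 + 1 = -2) = -2 (attained at k = 2)
  C[2][2] = min over k of (A[2][0] + B[0][2] = 5 + 6 = 11, A[2][1] + B[1][2] = 0 + 8 = 8, A[2][2] + B[2][2] = -3 + 9 = 6) = 6 (attained at k = 2)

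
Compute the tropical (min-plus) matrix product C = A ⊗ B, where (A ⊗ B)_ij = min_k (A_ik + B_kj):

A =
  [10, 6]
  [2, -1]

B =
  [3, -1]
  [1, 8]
A ⊗ B =
  [7, 9]
  [0, 1]

Apply the min-plus product entry-by-entry:
  C[0][0] = min over k of (A[0][0] + B[0][0] = 10 + 3 = 13, A[0][1] + B[1][0] = 6 + 1 = 7) = 7 (attained at k = 1)
  C[0][1] = min over k of (A[0][0] + B[0][1] = 10 + -1 = 9, A[0][1] + B[1][1] = 6 + 8 = 14) = 9 (attained at k = 0)
  C[1][0] = min over k of (A[1][0] + B[0][0] = 2 + 3 = 5, A[1][1] + B[1][0] = -1 + 1 = 0) = 0 (attained at k = 1)
  C[1][1] = min over k of (A[1][0] + B[0][1] = 2 + -1 = 1, A[1][1] + B[1][1] = -1 + 8 = 7) = 1 (attained at k = 0)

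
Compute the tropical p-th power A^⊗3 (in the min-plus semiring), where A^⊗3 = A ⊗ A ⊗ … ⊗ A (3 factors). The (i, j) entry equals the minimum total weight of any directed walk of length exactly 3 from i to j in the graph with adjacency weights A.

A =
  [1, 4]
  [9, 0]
A^⊗3 =
  [3, 4]
  [9, 0]

Each entry (A^⊗3)_ij equals the minimum over all length-3 walks i = v_0 → v_1 → … → v_3 = j of Σ_t A[v_t][v_{t+1}]. For example, for (i, j) = (0, 1) we minimise over 4 possible intermediate vertex sequences; the minimum is 4, attained along the walk 0 → 1 → 1 → 1.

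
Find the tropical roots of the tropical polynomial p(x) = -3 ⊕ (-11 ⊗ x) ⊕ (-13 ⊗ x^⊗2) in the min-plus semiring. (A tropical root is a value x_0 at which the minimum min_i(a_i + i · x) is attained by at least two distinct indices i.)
Roots: {2, 8}

Each tropical root is a break point of the lower envelope of the lines y = a_i + i · x (there are 3 lines, with slopes 0, 1, ..., 2). Only the lines that attain the minimum somewhere contribute to roots; other lines are dominated. Here the surviving (envelope) indices are i = 2, i = 1, i = 0.
Intersections between consecutive envelope lines give the roots: for adjacent envelope indices i < j the intersection is x = (a_i − a_j) / (j − i). Reading off the sorted break points: {2, 8}.
Verification: at each break x_0, at least two indices attain the minimum of min_i(a_i + i · x_0).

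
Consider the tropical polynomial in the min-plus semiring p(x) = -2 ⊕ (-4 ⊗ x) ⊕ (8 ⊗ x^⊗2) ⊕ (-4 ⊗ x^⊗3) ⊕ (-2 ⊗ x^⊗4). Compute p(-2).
p(-2) = -10

A tropical monomial a ⊗ x^⊗i evaluates to a + i · x. Evaluating each term at x = -2:
  Term 0 contributes -2 + 0 · -2 = -2
  Term 1 contributes -4 + 1 · -2 = -6
  Term 2 contributes 8 + 2 · -2 = 4
  Term 3 contributes -4 + 3 · -2 = -10
  Term 4 contributes -2 + 4 · -2 = -10
p(-2) = ⊕ of these = min[-2, -6, 4, -10, -10] = -10.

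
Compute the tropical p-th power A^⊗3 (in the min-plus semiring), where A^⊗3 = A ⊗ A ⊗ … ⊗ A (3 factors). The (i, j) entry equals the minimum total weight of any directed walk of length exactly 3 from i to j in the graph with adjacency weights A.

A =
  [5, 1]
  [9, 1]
A^⊗3 =
  [11, 3]
  [11, 3]

Each entry (A^⊗3)_ij equals the minimum over all length-3 walks i = v_0 → v_1 → … → v_3 = j of Σ_t A[v_t][v_{t+1}]. For example, for (i, j) = (0, 1) we minimise over 4 possible intermediate vertex sequences; the minimum is 3, attained along the walk 0 → 1 → 1 → 1.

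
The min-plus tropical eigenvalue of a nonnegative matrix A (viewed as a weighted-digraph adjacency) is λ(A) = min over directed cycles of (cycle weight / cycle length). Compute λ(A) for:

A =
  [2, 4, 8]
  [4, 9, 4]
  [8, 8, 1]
λ(A) = 1

Enumerate directed cycles and compute their means (weight / length). Sample:
  cycle 0 → 0: weight = 2, length = 1, mean = 2/1 ≈ 2.000
  cycle 1 → 1: weight = 9, length = 1, mean = 9/1 ≈ 9.000
  cycle 2 → 2: weight = 1, length = 1, mean = 1/1 ≈ 1.000
  cycle 0 → 1 → 0: weight = 8, length = 2, mean = 8/2 ≈ 4.000
  cycle 0 → 2 → 0: weight = 16, length = 2, mean = 16/2 ≈ 8.000
  cycle 1 → 0 → 1: weight = 8, length = 2, mean = 8/2 ≈ 4.000
Minimum mean = 1.000, attained e.g. along the cycle 2 → 2 with weight 1 and length 1. So λ(A) = 1/1 = 1.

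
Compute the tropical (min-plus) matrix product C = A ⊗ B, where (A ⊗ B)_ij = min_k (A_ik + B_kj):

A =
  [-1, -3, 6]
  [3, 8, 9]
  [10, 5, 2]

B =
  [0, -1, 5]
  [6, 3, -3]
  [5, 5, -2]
A ⊗ B =
  [-1, -2, -6]
  [3, 2, 5]
  [7, 7, 0]

Apply the min-plus product entry-by-entry:
  C[0][0] = min over k of (A[0][0] + B[0][0] = -1 + 0 = -1, A[0][1] + B[1][0] = -3 + 6 = 3, A[0][2] + B[2][0] = 6 + 5 = 11) = -1 (attained at k = 0)
  C[0][1] = min over k of (A[0][0] + B[0][1] = -1 + -1 = -2, A[0][1] + B[1][1] = -3 + 3 = 0, A[0][2] + B[2][1] = 6 + 5 = 11) = -2 (attained at k = 0)
  C[0][2] = min over k of (A[0][0] + B[0][2] = -1 + 5 = 4, A[0][1] + B[1][2] = -3 + -3 = -6, A[0][2] + B[2][2] = 6 + -2 = 4) = -6 (attained at k = 1)
  C[1][0] = min over k of (A[1][0] + B[0][0] = 3 + 0 = 3, A[1][1] + B[1][0] = 8 + 6 = 14, A[1][2] + B[2][0] = 9 + 5 = 14) = 3 (attained at k = 0)
  C[1][1] = min over k of (A[1][0] + B[0][1] = 3 + -1 = 2, A[1][1] + B[1][1] = 8 + 3 = 11, A[1][2] + B[2][1] = 9 + 5 = 14) = 2 (attained at k = 0)
  C[1][2] = min over k of (A[1][0] + B[0][2] = 3 + 5 = 8, A[1][1] + B[1][2] = 8 + -3 = 5, A[1][2] + B[2][2] = 9 + -2 = 7) = 5 (attained at k = 1)
  C[2][0] = min over k of (A[2][0] + B[0][0] = 10 + 0 = 10, A[2][1] + B[1][0] = 5 + 6 = 11, A[2][2] + B[2][0] = 2 + 5 = 7) = 7 (attained at k = 2)
  C[2][1] = min over k of (A[2][0] + B[0][1] = 10 + -1 = 9, A[2][1] + B[1][1] = 5 + 3 = 8, A[2][2] + B[2][1] = 2 + 5 = 7) = 7 (attained at k = 2)
  C[2][2] = min over k of (A[2][0] + B[0][2] = 10 + 5 = 15, A[2][1] + B[1][2] = 5 + -3 = 2, A[2][2] + B[2][2] = 2 + -2 = 0) = 0 (attained at k = 2)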